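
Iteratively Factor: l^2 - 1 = (l + 1)*(l - 1)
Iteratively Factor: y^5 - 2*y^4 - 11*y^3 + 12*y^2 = (y + 3)*(y^4 - 5*y^3 + 4*y^2) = (y - 1)*(y + 3)*(y^3 - 4*y^2) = y*(y - 1)*(y + 3)*(y^2 - 4*y) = y*(y - 4)*(y - 1)*(y + 3)*(y)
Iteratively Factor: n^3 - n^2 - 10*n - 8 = (n - 4)*(n^2 + 3*n + 2) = (n - 4)*(n + 1)*(n + 2)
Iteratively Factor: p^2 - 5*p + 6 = (p - 2)*(p - 3)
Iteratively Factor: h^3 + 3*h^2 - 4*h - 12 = (h - 2)*(h^2 + 5*h + 6) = (h - 2)*(h + 3)*(h + 2)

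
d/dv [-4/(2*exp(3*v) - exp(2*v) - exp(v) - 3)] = (24*exp(2*v) - 8*exp(v) - 4)*exp(v)/(-2*exp(3*v) + exp(2*v) + exp(v) + 3)^2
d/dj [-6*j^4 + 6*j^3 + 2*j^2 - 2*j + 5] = -24*j^3 + 18*j^2 + 4*j - 2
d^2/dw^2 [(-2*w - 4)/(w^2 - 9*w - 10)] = 4*((w + 2)*(2*w - 9)^2 + (3*w - 7)*(-w^2 + 9*w + 10))/(-w^2 + 9*w + 10)^3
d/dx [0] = 0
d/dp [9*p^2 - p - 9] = 18*p - 1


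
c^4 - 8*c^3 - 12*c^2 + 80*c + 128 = (c - 8)*(c - 4)*(c + 2)^2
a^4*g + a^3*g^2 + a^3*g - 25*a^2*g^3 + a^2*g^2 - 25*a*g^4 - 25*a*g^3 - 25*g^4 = (a - 5*g)*(a + g)*(a + 5*g)*(a*g + g)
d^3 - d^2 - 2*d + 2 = (d - 1)*(d - sqrt(2))*(d + sqrt(2))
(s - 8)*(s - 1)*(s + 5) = s^3 - 4*s^2 - 37*s + 40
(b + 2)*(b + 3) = b^2 + 5*b + 6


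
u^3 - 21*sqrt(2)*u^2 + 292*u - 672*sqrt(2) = (u - 8*sqrt(2))*(u - 7*sqrt(2))*(u - 6*sqrt(2))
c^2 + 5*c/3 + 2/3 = (c + 2/3)*(c + 1)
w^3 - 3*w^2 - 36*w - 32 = (w - 8)*(w + 1)*(w + 4)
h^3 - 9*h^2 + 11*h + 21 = (h - 7)*(h - 3)*(h + 1)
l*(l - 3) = l^2 - 3*l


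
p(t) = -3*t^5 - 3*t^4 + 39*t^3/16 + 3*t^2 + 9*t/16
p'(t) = -15*t^4 - 12*t^3 + 117*t^2/16 + 6*t + 9/16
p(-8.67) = 128646.94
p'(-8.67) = -76436.67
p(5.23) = -13549.81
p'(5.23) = -12707.42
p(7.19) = -64597.86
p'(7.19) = -44125.91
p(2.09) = -140.34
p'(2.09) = -350.71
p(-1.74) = 15.61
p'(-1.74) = -62.02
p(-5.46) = 11580.84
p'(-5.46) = -11191.92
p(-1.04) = 0.06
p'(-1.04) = -1.82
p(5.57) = -18454.32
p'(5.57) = -16251.02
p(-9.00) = 155925.00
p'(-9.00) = -89128.12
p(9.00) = -194805.00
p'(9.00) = -106516.12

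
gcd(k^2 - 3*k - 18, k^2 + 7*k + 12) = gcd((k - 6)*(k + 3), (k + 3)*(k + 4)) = k + 3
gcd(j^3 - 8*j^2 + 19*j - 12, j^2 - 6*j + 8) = j - 4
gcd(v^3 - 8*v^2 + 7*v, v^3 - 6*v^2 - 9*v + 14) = v^2 - 8*v + 7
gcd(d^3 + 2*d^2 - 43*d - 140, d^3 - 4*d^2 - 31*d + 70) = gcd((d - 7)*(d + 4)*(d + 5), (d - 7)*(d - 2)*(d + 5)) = d^2 - 2*d - 35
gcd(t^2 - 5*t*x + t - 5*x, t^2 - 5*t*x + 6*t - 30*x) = -t + 5*x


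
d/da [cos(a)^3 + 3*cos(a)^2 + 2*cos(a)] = (3*sin(a)^2 - 6*cos(a) - 5)*sin(a)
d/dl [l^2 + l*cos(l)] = -l*sin(l) + 2*l + cos(l)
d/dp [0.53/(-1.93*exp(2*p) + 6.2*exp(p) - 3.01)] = (2.0458*exp(p) - 3.286)*exp(p)/(1.93*exp(2*p) - 6.2*exp(p) + 3.01)^2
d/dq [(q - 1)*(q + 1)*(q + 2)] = 3*q^2 + 4*q - 1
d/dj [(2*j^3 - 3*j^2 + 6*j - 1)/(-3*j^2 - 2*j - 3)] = 2*(-3*j^4 - 4*j^3 + 3*j^2 + 6*j - 10)/(9*j^4 + 12*j^3 + 22*j^2 + 12*j + 9)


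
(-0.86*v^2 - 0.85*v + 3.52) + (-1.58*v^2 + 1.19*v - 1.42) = -2.44*v^2 + 0.34*v + 2.1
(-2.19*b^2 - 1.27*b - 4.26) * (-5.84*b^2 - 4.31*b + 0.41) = 12.7896*b^4 + 16.8557*b^3 + 29.4542*b^2 + 17.8399*b - 1.7466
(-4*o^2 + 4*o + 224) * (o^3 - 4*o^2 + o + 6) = -4*o^5 + 20*o^4 + 204*o^3 - 916*o^2 + 248*o + 1344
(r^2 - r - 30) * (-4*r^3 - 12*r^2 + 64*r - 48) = -4*r^5 - 8*r^4 + 196*r^3 + 248*r^2 - 1872*r + 1440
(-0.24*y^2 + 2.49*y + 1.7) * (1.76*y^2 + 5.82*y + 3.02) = -0.4224*y^4 + 2.9856*y^3 + 16.759*y^2 + 17.4138*y + 5.134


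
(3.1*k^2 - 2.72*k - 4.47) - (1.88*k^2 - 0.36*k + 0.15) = 1.22*k^2 - 2.36*k - 4.62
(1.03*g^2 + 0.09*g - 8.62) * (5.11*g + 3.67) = 5.2633*g^3 + 4.24*g^2 - 43.7179*g - 31.6354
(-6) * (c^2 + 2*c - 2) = -6*c^2 - 12*c + 12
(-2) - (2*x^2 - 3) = 1 - 2*x^2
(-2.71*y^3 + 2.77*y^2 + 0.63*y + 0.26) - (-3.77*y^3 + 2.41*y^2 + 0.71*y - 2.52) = 1.06*y^3 + 0.36*y^2 - 0.08*y + 2.78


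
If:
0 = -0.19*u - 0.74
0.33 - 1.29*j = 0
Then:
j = 0.26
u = -3.89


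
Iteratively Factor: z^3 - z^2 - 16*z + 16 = (z - 1)*(z^2 - 16) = (z - 4)*(z - 1)*(z + 4)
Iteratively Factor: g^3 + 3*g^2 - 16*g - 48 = (g + 3)*(g^2 - 16) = (g - 4)*(g + 3)*(g + 4)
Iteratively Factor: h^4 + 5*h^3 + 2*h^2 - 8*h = (h + 2)*(h^3 + 3*h^2 - 4*h) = (h + 2)*(h + 4)*(h^2 - h) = h*(h + 2)*(h + 4)*(h - 1)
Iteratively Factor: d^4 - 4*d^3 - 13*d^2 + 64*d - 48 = (d - 1)*(d^3 - 3*d^2 - 16*d + 48) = (d - 3)*(d - 1)*(d^2 - 16) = (d - 3)*(d - 1)*(d + 4)*(d - 4)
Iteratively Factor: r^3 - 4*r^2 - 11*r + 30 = (r - 5)*(r^2 + r - 6) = (r - 5)*(r - 2)*(r + 3)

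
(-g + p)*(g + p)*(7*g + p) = -7*g^3 - g^2*p + 7*g*p^2 + p^3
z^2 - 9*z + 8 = (z - 8)*(z - 1)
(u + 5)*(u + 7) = u^2 + 12*u + 35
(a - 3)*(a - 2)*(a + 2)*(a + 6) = a^4 + 3*a^3 - 22*a^2 - 12*a + 72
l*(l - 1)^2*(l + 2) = l^4 - 3*l^2 + 2*l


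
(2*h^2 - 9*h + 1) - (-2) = 2*h^2 - 9*h + 3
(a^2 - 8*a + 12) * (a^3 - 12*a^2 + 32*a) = a^5 - 20*a^4 + 140*a^3 - 400*a^2 + 384*a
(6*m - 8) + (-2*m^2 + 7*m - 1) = -2*m^2 + 13*m - 9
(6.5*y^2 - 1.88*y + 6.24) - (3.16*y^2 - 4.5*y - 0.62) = 3.34*y^2 + 2.62*y + 6.86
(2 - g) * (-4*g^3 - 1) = 4*g^4 - 8*g^3 + g - 2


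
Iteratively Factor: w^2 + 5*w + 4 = (w + 1)*(w + 4)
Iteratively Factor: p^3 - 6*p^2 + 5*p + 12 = (p - 3)*(p^2 - 3*p - 4) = (p - 3)*(p + 1)*(p - 4)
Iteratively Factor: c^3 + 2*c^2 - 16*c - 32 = (c - 4)*(c^2 + 6*c + 8) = (c - 4)*(c + 4)*(c + 2)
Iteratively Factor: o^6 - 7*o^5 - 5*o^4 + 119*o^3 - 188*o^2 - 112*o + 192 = (o - 4)*(o^5 - 3*o^4 - 17*o^3 + 51*o^2 + 16*o - 48) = (o - 4)*(o + 4)*(o^4 - 7*o^3 + 11*o^2 + 7*o - 12) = (o - 4)*(o - 1)*(o + 4)*(o^3 - 6*o^2 + 5*o + 12) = (o - 4)^2*(o - 1)*(o + 4)*(o^2 - 2*o - 3) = (o - 4)^2*(o - 3)*(o - 1)*(o + 4)*(o + 1)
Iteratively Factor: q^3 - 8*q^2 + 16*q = (q)*(q^2 - 8*q + 16) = q*(q - 4)*(q - 4)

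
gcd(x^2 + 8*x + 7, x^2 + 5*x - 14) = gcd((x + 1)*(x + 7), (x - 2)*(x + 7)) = x + 7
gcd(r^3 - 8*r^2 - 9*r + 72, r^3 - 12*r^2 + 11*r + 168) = r^2 - 5*r - 24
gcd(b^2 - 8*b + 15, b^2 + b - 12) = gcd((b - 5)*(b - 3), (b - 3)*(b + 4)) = b - 3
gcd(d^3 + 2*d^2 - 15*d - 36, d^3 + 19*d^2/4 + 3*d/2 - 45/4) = d^2 + 6*d + 9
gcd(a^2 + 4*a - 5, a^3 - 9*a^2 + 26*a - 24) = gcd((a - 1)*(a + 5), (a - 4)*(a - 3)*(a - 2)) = 1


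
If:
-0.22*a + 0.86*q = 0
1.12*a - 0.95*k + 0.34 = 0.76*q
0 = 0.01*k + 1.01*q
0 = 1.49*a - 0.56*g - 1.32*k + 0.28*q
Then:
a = -0.01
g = -0.85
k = 0.34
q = -0.00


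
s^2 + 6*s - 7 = (s - 1)*(s + 7)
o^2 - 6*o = o*(o - 6)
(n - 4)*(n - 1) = n^2 - 5*n + 4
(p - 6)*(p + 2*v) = p^2 + 2*p*v - 6*p - 12*v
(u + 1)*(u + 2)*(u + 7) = u^3 + 10*u^2 + 23*u + 14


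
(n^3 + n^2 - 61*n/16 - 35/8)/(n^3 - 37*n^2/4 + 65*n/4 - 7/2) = (16*n^2 + 48*n + 35)/(4*(4*n^2 - 29*n + 7))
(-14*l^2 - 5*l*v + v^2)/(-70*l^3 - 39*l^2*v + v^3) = 1/(5*l + v)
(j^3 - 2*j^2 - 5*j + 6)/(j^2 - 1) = (j^2 - j - 6)/(j + 1)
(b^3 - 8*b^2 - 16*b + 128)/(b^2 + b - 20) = (b^2 - 4*b - 32)/(b + 5)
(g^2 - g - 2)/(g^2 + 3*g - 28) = (g^2 - g - 2)/(g^2 + 3*g - 28)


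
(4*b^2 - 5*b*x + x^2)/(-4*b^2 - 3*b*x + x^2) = (-b + x)/(b + x)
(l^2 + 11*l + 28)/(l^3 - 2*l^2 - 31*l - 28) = (l + 7)/(l^2 - 6*l - 7)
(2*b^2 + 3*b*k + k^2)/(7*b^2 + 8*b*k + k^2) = (2*b + k)/(7*b + k)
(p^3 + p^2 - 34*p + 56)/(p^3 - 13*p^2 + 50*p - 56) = (p + 7)/(p - 7)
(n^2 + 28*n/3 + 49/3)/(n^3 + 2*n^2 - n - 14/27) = 9*(n + 7)/(9*n^2 - 3*n - 2)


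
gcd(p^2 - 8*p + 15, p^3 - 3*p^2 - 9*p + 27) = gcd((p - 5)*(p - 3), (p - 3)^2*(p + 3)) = p - 3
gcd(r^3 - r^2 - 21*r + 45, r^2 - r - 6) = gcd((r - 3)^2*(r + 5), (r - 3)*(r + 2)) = r - 3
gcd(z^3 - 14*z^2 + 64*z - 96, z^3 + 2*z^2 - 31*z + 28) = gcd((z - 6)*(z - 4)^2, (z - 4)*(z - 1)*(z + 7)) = z - 4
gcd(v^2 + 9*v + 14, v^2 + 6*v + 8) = v + 2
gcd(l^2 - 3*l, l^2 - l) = l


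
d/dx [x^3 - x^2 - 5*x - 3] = 3*x^2 - 2*x - 5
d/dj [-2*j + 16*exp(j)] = 16*exp(j) - 2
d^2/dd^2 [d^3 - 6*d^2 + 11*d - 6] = 6*d - 12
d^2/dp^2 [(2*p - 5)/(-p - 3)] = 22/(p + 3)^3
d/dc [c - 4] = 1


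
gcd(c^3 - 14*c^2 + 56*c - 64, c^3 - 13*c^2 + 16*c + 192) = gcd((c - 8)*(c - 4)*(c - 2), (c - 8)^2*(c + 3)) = c - 8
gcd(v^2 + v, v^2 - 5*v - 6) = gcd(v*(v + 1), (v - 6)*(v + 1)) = v + 1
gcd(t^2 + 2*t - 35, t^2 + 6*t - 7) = t + 7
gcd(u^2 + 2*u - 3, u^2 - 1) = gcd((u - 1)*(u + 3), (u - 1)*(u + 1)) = u - 1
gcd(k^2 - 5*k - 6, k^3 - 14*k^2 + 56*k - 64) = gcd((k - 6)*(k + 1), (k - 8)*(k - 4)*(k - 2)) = 1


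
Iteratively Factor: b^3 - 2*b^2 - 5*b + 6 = (b - 1)*(b^2 - b - 6) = (b - 1)*(b + 2)*(b - 3)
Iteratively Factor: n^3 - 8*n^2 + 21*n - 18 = (n - 3)*(n^2 - 5*n + 6) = (n - 3)^2*(n - 2)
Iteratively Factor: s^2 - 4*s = (s)*(s - 4)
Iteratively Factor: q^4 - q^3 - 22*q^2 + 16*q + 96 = (q + 4)*(q^3 - 5*q^2 - 2*q + 24) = (q + 2)*(q + 4)*(q^2 - 7*q + 12) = (q - 3)*(q + 2)*(q + 4)*(q - 4)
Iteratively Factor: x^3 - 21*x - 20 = (x + 4)*(x^2 - 4*x - 5) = (x + 1)*(x + 4)*(x - 5)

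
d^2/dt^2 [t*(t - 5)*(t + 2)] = 6*t - 6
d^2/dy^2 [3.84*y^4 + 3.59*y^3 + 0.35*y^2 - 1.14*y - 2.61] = 46.08*y^2 + 21.54*y + 0.7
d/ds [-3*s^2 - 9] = -6*s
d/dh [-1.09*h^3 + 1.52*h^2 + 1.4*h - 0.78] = -3.27*h^2 + 3.04*h + 1.4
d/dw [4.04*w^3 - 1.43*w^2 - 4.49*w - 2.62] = 12.12*w^2 - 2.86*w - 4.49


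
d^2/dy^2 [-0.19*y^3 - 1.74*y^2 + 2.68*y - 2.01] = -1.14*y - 3.48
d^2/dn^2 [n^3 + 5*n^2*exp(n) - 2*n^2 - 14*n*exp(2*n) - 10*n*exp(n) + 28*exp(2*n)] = 5*n^2*exp(n) - 56*n*exp(2*n) + 10*n*exp(n) + 6*n + 56*exp(2*n) - 10*exp(n) - 4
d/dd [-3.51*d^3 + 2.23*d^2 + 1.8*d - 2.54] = -10.53*d^2 + 4.46*d + 1.8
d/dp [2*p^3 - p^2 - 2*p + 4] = 6*p^2 - 2*p - 2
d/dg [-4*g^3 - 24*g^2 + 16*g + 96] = -12*g^2 - 48*g + 16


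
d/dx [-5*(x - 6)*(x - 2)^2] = 5*(14 - 3*x)*(x - 2)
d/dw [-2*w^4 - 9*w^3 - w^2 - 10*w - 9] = -8*w^3 - 27*w^2 - 2*w - 10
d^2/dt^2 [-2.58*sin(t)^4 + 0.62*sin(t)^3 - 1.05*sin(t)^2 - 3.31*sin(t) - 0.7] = 41.28*sin(t)^4 - 5.58*sin(t)^3 - 26.76*sin(t)^2 + 7.03*sin(t) - 2.1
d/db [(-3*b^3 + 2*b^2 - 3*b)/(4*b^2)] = -3/4 + 3/(4*b^2)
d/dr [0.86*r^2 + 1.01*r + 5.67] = 1.72*r + 1.01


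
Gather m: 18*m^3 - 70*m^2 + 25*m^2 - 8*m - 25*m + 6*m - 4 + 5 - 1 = 18*m^3 - 45*m^2 - 27*m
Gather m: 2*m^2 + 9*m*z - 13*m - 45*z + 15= 2*m^2 + m*(9*z - 13) - 45*z + 15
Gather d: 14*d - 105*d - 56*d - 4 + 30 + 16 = 42 - 147*d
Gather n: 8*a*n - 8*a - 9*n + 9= -8*a + n*(8*a - 9) + 9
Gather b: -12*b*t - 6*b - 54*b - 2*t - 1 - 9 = b*(-12*t - 60) - 2*t - 10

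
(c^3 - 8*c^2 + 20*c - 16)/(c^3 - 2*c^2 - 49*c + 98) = (c^2 - 6*c + 8)/(c^2 - 49)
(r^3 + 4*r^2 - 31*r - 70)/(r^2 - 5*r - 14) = (r^2 + 2*r - 35)/(r - 7)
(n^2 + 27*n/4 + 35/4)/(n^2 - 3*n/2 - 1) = (4*n^2 + 27*n + 35)/(2*(2*n^2 - 3*n - 2))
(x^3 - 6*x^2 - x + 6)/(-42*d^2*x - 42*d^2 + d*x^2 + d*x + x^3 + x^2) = (x^2 - 7*x + 6)/(-42*d^2 + d*x + x^2)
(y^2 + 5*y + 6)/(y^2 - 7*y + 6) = (y^2 + 5*y + 6)/(y^2 - 7*y + 6)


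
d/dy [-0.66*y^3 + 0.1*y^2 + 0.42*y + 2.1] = -1.98*y^2 + 0.2*y + 0.42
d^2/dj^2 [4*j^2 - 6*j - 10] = 8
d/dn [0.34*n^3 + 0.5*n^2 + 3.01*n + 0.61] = 1.02*n^2 + 1.0*n + 3.01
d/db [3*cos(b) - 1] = -3*sin(b)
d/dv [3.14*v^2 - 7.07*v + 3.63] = 6.28*v - 7.07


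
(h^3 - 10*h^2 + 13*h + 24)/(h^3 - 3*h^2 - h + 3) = (h - 8)/(h - 1)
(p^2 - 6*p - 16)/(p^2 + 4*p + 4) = (p - 8)/(p + 2)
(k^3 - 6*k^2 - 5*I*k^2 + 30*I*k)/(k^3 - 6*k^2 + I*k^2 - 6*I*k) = (k - 5*I)/(k + I)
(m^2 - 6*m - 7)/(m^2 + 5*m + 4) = (m - 7)/(m + 4)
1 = 1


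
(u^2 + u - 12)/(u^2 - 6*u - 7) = (-u^2 - u + 12)/(-u^2 + 6*u + 7)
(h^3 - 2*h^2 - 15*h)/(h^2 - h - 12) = h*(h - 5)/(h - 4)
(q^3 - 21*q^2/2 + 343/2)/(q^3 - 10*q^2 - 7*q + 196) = (q + 7/2)/(q + 4)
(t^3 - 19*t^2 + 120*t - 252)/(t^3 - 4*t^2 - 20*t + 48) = (t^2 - 13*t + 42)/(t^2 + 2*t - 8)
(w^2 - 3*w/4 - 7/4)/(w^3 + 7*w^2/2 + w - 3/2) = (4*w - 7)/(2*(2*w^2 + 5*w - 3))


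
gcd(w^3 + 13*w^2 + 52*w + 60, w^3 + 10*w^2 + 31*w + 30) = w^2 + 7*w + 10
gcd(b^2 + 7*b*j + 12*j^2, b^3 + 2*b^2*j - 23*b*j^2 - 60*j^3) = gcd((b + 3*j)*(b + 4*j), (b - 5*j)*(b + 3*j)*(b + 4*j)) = b^2 + 7*b*j + 12*j^2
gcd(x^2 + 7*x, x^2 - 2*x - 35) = 1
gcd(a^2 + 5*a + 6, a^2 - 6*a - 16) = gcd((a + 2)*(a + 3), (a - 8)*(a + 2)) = a + 2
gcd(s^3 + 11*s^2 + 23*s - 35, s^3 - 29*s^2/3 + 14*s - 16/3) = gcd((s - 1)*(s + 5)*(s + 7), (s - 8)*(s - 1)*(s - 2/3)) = s - 1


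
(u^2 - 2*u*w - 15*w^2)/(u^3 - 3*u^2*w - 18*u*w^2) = (u - 5*w)/(u*(u - 6*w))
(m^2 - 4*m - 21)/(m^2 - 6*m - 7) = (m + 3)/(m + 1)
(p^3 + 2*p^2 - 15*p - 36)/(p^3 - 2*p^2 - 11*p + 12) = (p + 3)/(p - 1)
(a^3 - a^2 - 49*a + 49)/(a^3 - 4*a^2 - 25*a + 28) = (a + 7)/(a + 4)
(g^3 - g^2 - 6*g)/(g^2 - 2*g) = (g^2 - g - 6)/(g - 2)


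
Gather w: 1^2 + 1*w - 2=w - 1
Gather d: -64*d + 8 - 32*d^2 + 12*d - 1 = -32*d^2 - 52*d + 7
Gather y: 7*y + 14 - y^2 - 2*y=-y^2 + 5*y + 14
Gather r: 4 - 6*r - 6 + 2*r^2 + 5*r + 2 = 2*r^2 - r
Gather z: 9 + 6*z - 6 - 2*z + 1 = 4*z + 4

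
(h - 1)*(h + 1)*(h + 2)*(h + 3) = h^4 + 5*h^3 + 5*h^2 - 5*h - 6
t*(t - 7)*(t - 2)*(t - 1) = t^4 - 10*t^3 + 23*t^2 - 14*t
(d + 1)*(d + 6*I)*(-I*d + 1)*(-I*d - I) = -d^4 - 2*d^3 - 7*I*d^3 + 5*d^2 - 14*I*d^2 + 12*d - 7*I*d + 6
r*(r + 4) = r^2 + 4*r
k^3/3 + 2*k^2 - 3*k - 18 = (k/3 + 1)*(k - 3)*(k + 6)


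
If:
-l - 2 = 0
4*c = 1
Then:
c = 1/4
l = -2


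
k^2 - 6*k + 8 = (k - 4)*(k - 2)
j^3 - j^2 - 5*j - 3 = (j - 3)*(j + 1)^2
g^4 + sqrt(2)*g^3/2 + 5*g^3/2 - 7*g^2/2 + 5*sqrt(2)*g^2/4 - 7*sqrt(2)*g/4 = g*(g - 1)*(g + 7/2)*(g + sqrt(2)/2)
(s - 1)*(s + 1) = s^2 - 1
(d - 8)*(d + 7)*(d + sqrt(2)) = d^3 - d^2 + sqrt(2)*d^2 - 56*d - sqrt(2)*d - 56*sqrt(2)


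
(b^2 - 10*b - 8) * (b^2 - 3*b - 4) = b^4 - 13*b^3 + 18*b^2 + 64*b + 32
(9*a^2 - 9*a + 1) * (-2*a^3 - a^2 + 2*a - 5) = -18*a^5 + 9*a^4 + 25*a^3 - 64*a^2 + 47*a - 5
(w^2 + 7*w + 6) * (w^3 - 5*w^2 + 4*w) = w^5 + 2*w^4 - 25*w^3 - 2*w^2 + 24*w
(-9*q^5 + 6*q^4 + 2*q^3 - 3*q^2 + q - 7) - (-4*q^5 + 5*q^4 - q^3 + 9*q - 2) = -5*q^5 + q^4 + 3*q^3 - 3*q^2 - 8*q - 5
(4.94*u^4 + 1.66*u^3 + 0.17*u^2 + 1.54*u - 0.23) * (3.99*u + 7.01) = 19.7106*u^5 + 41.2528*u^4 + 12.3149*u^3 + 7.3363*u^2 + 9.8777*u - 1.6123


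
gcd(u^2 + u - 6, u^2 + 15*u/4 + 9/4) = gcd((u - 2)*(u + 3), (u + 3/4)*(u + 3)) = u + 3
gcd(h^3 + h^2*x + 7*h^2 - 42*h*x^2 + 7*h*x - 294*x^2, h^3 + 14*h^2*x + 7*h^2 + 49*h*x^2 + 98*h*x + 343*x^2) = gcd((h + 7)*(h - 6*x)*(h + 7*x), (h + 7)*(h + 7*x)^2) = h^2 + 7*h*x + 7*h + 49*x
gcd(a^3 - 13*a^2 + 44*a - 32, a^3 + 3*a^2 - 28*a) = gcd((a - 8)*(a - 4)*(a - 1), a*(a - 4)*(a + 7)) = a - 4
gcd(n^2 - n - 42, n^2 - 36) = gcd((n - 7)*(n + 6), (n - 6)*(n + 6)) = n + 6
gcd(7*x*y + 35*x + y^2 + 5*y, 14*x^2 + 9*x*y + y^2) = 7*x + y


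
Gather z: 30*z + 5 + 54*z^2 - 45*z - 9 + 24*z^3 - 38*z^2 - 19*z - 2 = 24*z^3 + 16*z^2 - 34*z - 6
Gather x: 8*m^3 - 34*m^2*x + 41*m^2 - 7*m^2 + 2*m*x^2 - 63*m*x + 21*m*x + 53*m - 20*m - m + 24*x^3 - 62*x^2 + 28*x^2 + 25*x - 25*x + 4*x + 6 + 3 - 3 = 8*m^3 + 34*m^2 + 32*m + 24*x^3 + x^2*(2*m - 34) + x*(-34*m^2 - 42*m + 4) + 6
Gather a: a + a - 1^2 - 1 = 2*a - 2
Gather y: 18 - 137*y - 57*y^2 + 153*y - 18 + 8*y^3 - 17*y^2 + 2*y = 8*y^3 - 74*y^2 + 18*y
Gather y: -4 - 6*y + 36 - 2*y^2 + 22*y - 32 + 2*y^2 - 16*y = 0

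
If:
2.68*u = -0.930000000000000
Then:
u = -0.35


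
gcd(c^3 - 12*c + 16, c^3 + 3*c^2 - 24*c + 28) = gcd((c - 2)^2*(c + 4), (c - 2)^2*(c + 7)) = c^2 - 4*c + 4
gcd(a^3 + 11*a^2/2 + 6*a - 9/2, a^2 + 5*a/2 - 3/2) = a^2 + 5*a/2 - 3/2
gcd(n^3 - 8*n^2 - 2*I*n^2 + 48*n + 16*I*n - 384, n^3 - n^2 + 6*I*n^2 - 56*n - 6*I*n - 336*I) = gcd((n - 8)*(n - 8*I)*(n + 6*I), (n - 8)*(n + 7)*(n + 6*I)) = n^2 + n*(-8 + 6*I) - 48*I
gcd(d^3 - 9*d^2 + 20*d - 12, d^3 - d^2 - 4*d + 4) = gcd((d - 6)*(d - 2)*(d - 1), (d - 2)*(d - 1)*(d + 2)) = d^2 - 3*d + 2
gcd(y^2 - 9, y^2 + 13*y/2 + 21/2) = y + 3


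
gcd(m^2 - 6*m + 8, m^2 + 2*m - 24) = m - 4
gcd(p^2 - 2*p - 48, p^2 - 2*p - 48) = p^2 - 2*p - 48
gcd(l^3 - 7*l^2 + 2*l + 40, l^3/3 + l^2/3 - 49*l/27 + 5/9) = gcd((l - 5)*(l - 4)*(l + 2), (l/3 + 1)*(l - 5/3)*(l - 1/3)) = 1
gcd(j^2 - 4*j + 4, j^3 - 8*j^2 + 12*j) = j - 2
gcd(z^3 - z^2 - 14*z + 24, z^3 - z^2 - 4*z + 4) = z - 2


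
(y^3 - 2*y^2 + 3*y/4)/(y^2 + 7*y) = (y^2 - 2*y + 3/4)/(y + 7)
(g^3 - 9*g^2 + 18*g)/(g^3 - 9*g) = (g - 6)/(g + 3)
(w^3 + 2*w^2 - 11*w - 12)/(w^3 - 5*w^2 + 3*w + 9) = (w + 4)/(w - 3)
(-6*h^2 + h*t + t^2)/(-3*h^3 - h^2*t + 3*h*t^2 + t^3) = (-2*h + t)/(-h^2 + t^2)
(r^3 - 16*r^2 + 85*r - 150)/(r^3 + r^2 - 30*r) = (r^2 - 11*r + 30)/(r*(r + 6))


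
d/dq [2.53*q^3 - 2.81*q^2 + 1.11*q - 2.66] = 7.59*q^2 - 5.62*q + 1.11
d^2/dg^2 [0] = 0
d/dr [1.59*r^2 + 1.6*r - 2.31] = 3.18*r + 1.6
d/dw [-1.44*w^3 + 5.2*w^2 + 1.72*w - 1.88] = -4.32*w^2 + 10.4*w + 1.72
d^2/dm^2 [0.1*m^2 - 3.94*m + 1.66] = 0.200000000000000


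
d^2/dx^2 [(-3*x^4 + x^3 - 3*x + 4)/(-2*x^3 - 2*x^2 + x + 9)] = 2*(22*x^6 + 174*x^5 - 321*x^4 + 87*x^3 + 1731*x^2 - 273*x - 103)/(8*x^9 + 24*x^8 + 12*x^7 - 124*x^6 - 222*x^5 + 6*x^4 + 593*x^3 + 459*x^2 - 243*x - 729)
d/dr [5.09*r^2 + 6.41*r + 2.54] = 10.18*r + 6.41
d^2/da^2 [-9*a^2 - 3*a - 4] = -18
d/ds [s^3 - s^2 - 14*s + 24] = 3*s^2 - 2*s - 14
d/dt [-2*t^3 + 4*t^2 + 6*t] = -6*t^2 + 8*t + 6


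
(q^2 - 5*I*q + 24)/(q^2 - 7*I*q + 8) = (q + 3*I)/(q + I)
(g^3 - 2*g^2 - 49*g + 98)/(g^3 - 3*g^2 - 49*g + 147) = (g - 2)/(g - 3)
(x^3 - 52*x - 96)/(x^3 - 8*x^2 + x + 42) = (x^2 - 2*x - 48)/(x^2 - 10*x + 21)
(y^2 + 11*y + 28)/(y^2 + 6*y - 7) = (y + 4)/(y - 1)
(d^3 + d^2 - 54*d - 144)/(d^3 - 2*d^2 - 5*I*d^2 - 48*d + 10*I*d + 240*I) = (d + 3)/(d - 5*I)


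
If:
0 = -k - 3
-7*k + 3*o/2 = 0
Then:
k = -3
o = -14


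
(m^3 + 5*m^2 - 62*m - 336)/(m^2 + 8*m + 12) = (m^2 - m - 56)/(m + 2)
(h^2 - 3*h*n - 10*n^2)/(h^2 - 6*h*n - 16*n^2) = (h - 5*n)/(h - 8*n)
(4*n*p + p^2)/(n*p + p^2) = (4*n + p)/(n + p)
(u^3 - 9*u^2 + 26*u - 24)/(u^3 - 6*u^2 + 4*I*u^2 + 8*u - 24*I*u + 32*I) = (u - 3)/(u + 4*I)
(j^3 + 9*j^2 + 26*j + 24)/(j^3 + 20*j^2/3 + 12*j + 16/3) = 3*(j + 3)/(3*j + 2)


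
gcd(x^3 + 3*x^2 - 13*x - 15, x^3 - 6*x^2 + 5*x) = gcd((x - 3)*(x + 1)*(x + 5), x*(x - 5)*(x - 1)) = 1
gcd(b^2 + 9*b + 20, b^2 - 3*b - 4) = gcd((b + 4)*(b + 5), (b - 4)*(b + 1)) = 1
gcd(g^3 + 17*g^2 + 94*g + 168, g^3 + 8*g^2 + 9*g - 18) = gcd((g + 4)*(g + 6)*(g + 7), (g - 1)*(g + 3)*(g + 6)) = g + 6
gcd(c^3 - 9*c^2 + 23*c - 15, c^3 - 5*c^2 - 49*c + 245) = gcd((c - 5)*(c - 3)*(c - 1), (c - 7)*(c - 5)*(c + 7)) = c - 5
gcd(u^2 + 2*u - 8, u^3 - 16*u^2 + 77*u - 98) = u - 2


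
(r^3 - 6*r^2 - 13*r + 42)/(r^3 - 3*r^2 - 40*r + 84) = (r + 3)/(r + 6)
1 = 1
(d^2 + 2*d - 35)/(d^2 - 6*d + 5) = (d + 7)/(d - 1)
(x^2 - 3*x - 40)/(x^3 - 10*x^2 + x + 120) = (x + 5)/(x^2 - 2*x - 15)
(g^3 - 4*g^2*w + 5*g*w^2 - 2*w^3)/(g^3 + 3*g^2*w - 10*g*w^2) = (g^2 - 2*g*w + w^2)/(g*(g + 5*w))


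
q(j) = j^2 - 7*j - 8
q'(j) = 2*j - 7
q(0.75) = -12.69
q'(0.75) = -5.50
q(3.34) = -20.22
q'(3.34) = -0.32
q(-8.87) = 132.77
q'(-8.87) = -24.74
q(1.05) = -14.25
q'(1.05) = -4.90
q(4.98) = -18.06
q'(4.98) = 2.96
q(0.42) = -10.76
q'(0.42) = -6.16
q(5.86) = -14.68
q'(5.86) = 4.72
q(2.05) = -18.15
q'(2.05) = -2.90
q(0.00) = -8.00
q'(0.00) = -7.00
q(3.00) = -20.00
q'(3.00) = -1.00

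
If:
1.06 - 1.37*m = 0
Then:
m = 0.77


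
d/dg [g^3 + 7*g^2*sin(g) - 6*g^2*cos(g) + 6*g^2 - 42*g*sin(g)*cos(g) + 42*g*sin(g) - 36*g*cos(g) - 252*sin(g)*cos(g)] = 6*g^2*sin(g) + 7*g^2*cos(g) + 3*g^2 + 50*g*sin(g) + 30*g*cos(g) - 42*g*cos(2*g) + 12*g + 42*sin(g) - 21*sin(2*g) - 36*cos(g) - 252*cos(2*g)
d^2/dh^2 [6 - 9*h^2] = -18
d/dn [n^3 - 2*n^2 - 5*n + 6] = 3*n^2 - 4*n - 5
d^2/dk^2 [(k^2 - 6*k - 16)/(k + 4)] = 48/(k^3 + 12*k^2 + 48*k + 64)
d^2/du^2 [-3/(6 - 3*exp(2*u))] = 4*(exp(2*u) + 2)*exp(2*u)/(exp(2*u) - 2)^3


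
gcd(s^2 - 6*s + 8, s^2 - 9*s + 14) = s - 2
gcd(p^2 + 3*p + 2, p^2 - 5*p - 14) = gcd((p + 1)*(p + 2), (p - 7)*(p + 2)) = p + 2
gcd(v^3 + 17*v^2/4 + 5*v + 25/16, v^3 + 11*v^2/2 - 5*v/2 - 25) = v + 5/2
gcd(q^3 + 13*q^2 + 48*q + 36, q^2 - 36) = q + 6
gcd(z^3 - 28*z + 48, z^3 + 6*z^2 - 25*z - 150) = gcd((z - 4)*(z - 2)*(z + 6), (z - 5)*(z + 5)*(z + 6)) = z + 6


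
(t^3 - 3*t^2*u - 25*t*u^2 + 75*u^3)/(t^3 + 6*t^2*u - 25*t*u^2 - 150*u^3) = (t - 3*u)/(t + 6*u)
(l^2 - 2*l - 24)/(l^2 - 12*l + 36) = (l + 4)/(l - 6)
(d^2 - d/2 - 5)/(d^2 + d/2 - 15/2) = (d + 2)/(d + 3)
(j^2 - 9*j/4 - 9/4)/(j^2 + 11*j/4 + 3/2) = (j - 3)/(j + 2)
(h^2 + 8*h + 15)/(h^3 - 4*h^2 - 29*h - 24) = (h + 5)/(h^2 - 7*h - 8)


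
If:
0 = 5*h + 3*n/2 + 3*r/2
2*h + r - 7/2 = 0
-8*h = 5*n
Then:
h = 105/8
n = -21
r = -91/4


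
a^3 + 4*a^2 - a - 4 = (a - 1)*(a + 1)*(a + 4)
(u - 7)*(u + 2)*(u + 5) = u^3 - 39*u - 70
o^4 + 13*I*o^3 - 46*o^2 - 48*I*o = o*(o + 2*I)*(o + 3*I)*(o + 8*I)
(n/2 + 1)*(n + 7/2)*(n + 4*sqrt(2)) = n^3/2 + 11*n^2/4 + 2*sqrt(2)*n^2 + 7*n/2 + 11*sqrt(2)*n + 14*sqrt(2)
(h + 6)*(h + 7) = h^2 + 13*h + 42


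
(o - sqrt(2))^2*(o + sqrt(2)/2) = o^3 - 3*sqrt(2)*o^2/2 + sqrt(2)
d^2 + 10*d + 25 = (d + 5)^2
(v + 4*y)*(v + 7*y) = v^2 + 11*v*y + 28*y^2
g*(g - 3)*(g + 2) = g^3 - g^2 - 6*g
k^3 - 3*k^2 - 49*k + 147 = (k - 7)*(k - 3)*(k + 7)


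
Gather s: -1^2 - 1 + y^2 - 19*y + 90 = y^2 - 19*y + 88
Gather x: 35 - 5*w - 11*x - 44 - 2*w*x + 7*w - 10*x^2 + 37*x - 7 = 2*w - 10*x^2 + x*(26 - 2*w) - 16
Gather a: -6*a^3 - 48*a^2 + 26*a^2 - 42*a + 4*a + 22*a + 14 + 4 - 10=-6*a^3 - 22*a^2 - 16*a + 8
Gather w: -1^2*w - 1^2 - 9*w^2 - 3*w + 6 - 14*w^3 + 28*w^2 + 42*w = -14*w^3 + 19*w^2 + 38*w + 5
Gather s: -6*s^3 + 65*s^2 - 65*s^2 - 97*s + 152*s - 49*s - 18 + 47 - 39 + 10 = -6*s^3 + 6*s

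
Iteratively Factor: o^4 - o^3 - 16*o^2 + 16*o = (o - 4)*(o^3 + 3*o^2 - 4*o) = (o - 4)*(o + 4)*(o^2 - o) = o*(o - 4)*(o + 4)*(o - 1)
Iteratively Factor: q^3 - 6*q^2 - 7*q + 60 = (q - 5)*(q^2 - q - 12) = (q - 5)*(q + 3)*(q - 4)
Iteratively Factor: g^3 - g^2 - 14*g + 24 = (g + 4)*(g^2 - 5*g + 6) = (g - 2)*(g + 4)*(g - 3)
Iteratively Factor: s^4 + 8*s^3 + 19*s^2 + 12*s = (s + 4)*(s^3 + 4*s^2 + 3*s) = s*(s + 4)*(s^2 + 4*s + 3) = s*(s + 1)*(s + 4)*(s + 3)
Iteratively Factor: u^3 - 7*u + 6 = (u - 1)*(u^2 + u - 6) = (u - 2)*(u - 1)*(u + 3)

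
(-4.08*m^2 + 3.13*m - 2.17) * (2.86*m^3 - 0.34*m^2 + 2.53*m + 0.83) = -11.6688*m^5 + 10.339*m^4 - 17.5928*m^3 + 5.2703*m^2 - 2.8922*m - 1.8011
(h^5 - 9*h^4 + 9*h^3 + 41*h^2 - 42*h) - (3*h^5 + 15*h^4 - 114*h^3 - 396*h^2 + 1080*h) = -2*h^5 - 24*h^4 + 123*h^3 + 437*h^2 - 1122*h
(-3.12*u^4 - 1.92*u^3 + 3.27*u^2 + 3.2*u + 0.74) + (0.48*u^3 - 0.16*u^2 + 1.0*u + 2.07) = -3.12*u^4 - 1.44*u^3 + 3.11*u^2 + 4.2*u + 2.81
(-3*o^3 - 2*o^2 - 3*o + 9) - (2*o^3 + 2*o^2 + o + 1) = -5*o^3 - 4*o^2 - 4*o + 8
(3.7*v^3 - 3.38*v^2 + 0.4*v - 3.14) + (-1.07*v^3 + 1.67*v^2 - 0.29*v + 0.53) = 2.63*v^3 - 1.71*v^2 + 0.11*v - 2.61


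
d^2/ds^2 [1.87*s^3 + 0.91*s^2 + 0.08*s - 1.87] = 11.22*s + 1.82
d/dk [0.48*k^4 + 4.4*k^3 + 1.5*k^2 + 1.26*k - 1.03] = 1.92*k^3 + 13.2*k^2 + 3.0*k + 1.26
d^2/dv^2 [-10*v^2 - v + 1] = -20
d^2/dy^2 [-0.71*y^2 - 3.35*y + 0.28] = -1.42000000000000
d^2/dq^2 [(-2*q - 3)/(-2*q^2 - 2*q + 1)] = 4*(2*(2*q + 1)^2*(2*q + 3) - (6*q + 5)*(2*q^2 + 2*q - 1))/(2*q^2 + 2*q - 1)^3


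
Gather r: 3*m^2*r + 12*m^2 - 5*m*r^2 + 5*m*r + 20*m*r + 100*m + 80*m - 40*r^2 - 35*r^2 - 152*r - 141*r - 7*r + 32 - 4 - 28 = 12*m^2 + 180*m + r^2*(-5*m - 75) + r*(3*m^2 + 25*m - 300)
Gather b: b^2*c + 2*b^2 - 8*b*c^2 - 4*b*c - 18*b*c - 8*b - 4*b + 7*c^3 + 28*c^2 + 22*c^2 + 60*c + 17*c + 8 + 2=b^2*(c + 2) + b*(-8*c^2 - 22*c - 12) + 7*c^3 + 50*c^2 + 77*c + 10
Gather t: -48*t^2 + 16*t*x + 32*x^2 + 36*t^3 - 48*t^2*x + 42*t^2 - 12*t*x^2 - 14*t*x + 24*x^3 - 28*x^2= 36*t^3 + t^2*(-48*x - 6) + t*(-12*x^2 + 2*x) + 24*x^3 + 4*x^2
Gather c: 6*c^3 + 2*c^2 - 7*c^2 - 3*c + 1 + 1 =6*c^3 - 5*c^2 - 3*c + 2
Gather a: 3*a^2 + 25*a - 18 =3*a^2 + 25*a - 18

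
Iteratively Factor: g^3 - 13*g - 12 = (g + 1)*(g^2 - g - 12) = (g + 1)*(g + 3)*(g - 4)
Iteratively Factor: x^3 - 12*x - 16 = (x - 4)*(x^2 + 4*x + 4) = (x - 4)*(x + 2)*(x + 2)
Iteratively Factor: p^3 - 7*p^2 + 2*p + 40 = (p - 4)*(p^2 - 3*p - 10) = (p - 4)*(p + 2)*(p - 5)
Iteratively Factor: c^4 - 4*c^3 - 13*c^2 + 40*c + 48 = (c - 4)*(c^3 - 13*c - 12) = (c - 4)*(c + 3)*(c^2 - 3*c - 4) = (c - 4)^2*(c + 3)*(c + 1)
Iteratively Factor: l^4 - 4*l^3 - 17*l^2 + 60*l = (l)*(l^3 - 4*l^2 - 17*l + 60) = l*(l - 3)*(l^2 - l - 20) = l*(l - 5)*(l - 3)*(l + 4)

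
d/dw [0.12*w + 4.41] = 0.120000000000000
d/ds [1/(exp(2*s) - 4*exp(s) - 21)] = 2*(2 - exp(s))*exp(s)/(-exp(2*s) + 4*exp(s) + 21)^2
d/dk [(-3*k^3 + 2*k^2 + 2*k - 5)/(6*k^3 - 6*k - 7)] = (-12*k^4 + 12*k^3 + 141*k^2 - 28*k - 44)/(36*k^6 - 72*k^4 - 84*k^3 + 36*k^2 + 84*k + 49)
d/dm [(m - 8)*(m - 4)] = 2*m - 12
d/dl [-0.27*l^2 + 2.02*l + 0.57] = 2.02 - 0.54*l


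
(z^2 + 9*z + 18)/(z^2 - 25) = (z^2 + 9*z + 18)/(z^2 - 25)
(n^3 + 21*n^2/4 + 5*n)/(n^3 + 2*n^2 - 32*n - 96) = n*(4*n + 5)/(4*(n^2 - 2*n - 24))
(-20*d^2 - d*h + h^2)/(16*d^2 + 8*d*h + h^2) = (-5*d + h)/(4*d + h)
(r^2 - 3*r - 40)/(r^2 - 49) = (r^2 - 3*r - 40)/(r^2 - 49)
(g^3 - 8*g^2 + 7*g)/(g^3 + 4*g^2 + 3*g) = (g^2 - 8*g + 7)/(g^2 + 4*g + 3)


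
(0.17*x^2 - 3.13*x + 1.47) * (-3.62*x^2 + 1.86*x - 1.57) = -0.6154*x^4 + 11.6468*x^3 - 11.4101*x^2 + 7.6483*x - 2.3079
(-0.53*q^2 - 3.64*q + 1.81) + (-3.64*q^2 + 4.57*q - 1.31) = -4.17*q^2 + 0.93*q + 0.5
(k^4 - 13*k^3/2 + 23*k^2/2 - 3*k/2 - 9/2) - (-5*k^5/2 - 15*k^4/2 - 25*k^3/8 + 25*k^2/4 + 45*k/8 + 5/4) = 5*k^5/2 + 17*k^4/2 - 27*k^3/8 + 21*k^2/4 - 57*k/8 - 23/4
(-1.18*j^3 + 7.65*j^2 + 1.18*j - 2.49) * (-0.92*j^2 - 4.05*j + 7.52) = 1.0856*j^5 - 2.259*j^4 - 40.9417*j^3 + 55.0398*j^2 + 18.9581*j - 18.7248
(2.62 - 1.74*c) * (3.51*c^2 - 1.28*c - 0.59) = -6.1074*c^3 + 11.4234*c^2 - 2.327*c - 1.5458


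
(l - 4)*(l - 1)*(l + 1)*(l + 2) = l^4 - 2*l^3 - 9*l^2 + 2*l + 8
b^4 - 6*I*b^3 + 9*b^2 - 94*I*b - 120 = (b - 5*I)*(b - 3*I)*(b - 2*I)*(b + 4*I)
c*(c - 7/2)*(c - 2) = c^3 - 11*c^2/2 + 7*c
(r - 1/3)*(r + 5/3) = r^2 + 4*r/3 - 5/9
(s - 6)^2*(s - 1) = s^3 - 13*s^2 + 48*s - 36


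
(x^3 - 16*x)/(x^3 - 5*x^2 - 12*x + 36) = x*(x^2 - 16)/(x^3 - 5*x^2 - 12*x + 36)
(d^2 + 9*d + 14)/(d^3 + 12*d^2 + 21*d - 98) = (d + 2)/(d^2 + 5*d - 14)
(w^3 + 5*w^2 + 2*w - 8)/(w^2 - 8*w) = (w^3 + 5*w^2 + 2*w - 8)/(w*(w - 8))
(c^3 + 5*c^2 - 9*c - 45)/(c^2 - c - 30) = (c^2 - 9)/(c - 6)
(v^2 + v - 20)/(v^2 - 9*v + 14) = (v^2 + v - 20)/(v^2 - 9*v + 14)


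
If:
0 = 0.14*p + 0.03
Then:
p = -0.21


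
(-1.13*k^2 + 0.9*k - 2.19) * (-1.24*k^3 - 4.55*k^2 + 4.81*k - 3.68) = 1.4012*k^5 + 4.0255*k^4 - 6.8147*k^3 + 18.4519*k^2 - 13.8459*k + 8.0592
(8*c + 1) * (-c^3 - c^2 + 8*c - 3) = -8*c^4 - 9*c^3 + 63*c^2 - 16*c - 3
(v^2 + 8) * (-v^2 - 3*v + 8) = -v^4 - 3*v^3 - 24*v + 64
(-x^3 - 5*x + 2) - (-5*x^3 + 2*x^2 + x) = 4*x^3 - 2*x^2 - 6*x + 2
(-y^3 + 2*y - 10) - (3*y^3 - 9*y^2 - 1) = -4*y^3 + 9*y^2 + 2*y - 9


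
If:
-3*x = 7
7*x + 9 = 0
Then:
No Solution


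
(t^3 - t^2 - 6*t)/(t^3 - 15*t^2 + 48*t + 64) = t*(t^2 - t - 6)/(t^3 - 15*t^2 + 48*t + 64)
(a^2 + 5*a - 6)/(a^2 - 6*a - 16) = (-a^2 - 5*a + 6)/(-a^2 + 6*a + 16)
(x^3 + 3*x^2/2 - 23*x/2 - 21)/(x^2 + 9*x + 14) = (2*x^2 - x - 21)/(2*(x + 7))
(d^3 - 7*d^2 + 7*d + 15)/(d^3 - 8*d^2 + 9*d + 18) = (d - 5)/(d - 6)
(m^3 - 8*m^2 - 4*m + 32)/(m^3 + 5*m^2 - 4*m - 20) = (m - 8)/(m + 5)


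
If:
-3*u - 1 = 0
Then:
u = -1/3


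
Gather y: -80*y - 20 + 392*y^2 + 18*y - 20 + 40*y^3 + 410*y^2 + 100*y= 40*y^3 + 802*y^2 + 38*y - 40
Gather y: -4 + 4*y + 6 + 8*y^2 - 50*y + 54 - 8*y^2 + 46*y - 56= 0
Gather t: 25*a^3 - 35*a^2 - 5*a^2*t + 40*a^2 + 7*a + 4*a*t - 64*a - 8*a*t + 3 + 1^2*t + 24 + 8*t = 25*a^3 + 5*a^2 - 57*a + t*(-5*a^2 - 4*a + 9) + 27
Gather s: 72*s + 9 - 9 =72*s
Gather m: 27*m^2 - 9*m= 27*m^2 - 9*m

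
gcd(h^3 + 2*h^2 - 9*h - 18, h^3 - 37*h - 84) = h + 3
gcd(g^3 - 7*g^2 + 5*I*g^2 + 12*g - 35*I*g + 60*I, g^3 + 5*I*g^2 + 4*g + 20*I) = g + 5*I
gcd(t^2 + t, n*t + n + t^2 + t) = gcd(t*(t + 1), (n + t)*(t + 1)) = t + 1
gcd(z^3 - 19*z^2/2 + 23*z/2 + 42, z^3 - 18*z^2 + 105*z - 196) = z^2 - 11*z + 28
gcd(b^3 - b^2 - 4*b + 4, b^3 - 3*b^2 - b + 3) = b - 1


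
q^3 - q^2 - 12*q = q*(q - 4)*(q + 3)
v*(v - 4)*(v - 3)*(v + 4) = v^4 - 3*v^3 - 16*v^2 + 48*v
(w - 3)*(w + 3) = w^2 - 9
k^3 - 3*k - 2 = (k - 2)*(k + 1)^2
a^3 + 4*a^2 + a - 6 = (a - 1)*(a + 2)*(a + 3)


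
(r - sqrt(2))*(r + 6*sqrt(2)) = r^2 + 5*sqrt(2)*r - 12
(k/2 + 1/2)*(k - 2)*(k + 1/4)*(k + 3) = k^4/2 + 9*k^3/8 - 9*k^2/4 - 29*k/8 - 3/4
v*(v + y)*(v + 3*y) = v^3 + 4*v^2*y + 3*v*y^2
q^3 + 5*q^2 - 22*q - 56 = (q - 4)*(q + 2)*(q + 7)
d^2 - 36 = (d - 6)*(d + 6)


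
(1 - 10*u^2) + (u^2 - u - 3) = -9*u^2 - u - 2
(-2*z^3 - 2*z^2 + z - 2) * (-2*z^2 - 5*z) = 4*z^5 + 14*z^4 + 8*z^3 - z^2 + 10*z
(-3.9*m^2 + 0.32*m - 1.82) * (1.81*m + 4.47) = -7.059*m^3 - 16.8538*m^2 - 1.8638*m - 8.1354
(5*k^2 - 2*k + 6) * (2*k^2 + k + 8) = 10*k^4 + k^3 + 50*k^2 - 10*k + 48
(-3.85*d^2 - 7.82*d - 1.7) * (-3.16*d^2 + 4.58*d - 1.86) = 12.166*d^4 + 7.0782*d^3 - 23.2826*d^2 + 6.7592*d + 3.162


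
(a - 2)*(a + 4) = a^2 + 2*a - 8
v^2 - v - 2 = (v - 2)*(v + 1)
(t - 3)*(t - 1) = t^2 - 4*t + 3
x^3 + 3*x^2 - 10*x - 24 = (x - 3)*(x + 2)*(x + 4)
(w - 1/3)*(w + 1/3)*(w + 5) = w^3 + 5*w^2 - w/9 - 5/9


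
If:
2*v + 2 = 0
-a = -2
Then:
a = 2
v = -1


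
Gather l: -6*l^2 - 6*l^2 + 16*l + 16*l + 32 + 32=-12*l^2 + 32*l + 64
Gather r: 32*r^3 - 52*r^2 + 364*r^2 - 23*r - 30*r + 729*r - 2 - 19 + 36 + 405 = 32*r^3 + 312*r^2 + 676*r + 420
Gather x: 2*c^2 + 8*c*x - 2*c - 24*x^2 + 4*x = 2*c^2 - 2*c - 24*x^2 + x*(8*c + 4)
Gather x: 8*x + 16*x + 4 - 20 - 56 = 24*x - 72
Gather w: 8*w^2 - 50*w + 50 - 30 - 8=8*w^2 - 50*w + 12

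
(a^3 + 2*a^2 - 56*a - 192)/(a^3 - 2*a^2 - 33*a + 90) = (a^2 - 4*a - 32)/(a^2 - 8*a + 15)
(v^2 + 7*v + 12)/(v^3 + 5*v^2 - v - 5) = (v^2 + 7*v + 12)/(v^3 + 5*v^2 - v - 5)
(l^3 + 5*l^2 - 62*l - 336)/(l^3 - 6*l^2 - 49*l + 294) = (l^2 - 2*l - 48)/(l^2 - 13*l + 42)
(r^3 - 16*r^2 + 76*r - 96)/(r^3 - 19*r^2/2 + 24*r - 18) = 2*(r - 8)/(2*r - 3)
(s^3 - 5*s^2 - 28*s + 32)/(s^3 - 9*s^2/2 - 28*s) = 2*(s^2 + 3*s - 4)/(s*(2*s + 7))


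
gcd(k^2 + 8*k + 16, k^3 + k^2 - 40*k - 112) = k^2 + 8*k + 16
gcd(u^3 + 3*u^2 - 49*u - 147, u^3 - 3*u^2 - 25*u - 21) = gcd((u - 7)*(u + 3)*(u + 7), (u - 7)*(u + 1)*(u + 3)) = u^2 - 4*u - 21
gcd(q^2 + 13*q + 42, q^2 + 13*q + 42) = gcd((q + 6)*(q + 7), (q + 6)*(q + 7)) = q^2 + 13*q + 42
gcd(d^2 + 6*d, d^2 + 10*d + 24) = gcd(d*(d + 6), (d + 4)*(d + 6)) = d + 6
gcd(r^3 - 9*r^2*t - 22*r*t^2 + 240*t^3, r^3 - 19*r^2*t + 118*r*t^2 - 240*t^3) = r^2 - 14*r*t + 48*t^2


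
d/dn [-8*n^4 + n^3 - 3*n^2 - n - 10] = -32*n^3 + 3*n^2 - 6*n - 1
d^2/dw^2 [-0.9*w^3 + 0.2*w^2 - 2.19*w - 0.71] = 0.4 - 5.4*w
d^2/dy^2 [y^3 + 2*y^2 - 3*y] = 6*y + 4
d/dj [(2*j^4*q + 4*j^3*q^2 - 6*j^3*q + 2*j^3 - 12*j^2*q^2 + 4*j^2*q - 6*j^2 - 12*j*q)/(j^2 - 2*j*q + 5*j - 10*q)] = 2*(-j*(2*j - 2*q + 5)*(j^3*q + 2*j^2*q^2 - 3*j^2*q + j^2 - 6*j*q^2 + 2*j*q - 3*j - 6*q) + (j^2 - 2*j*q + 5*j - 10*q)*(4*j^3*q + 6*j^2*q^2 - 9*j^2*q + 3*j^2 - 12*j*q^2 + 4*j*q - 6*j - 6*q))/(j^2 - 2*j*q + 5*j - 10*q)^2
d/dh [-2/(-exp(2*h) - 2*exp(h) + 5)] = -4*(exp(h) + 1)*exp(h)/(exp(2*h) + 2*exp(h) - 5)^2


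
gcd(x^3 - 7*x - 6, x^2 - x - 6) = x^2 - x - 6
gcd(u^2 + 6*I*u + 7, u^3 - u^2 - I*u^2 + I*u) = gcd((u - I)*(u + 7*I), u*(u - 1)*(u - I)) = u - I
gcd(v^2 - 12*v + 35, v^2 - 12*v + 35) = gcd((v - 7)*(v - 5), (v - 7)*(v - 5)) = v^2 - 12*v + 35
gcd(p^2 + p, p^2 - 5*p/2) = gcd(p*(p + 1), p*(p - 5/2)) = p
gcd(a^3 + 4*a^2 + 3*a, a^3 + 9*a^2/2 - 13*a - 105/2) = a + 3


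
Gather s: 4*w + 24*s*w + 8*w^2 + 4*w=24*s*w + 8*w^2 + 8*w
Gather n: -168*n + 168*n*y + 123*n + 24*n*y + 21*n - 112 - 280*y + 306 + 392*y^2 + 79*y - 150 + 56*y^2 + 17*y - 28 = n*(192*y - 24) + 448*y^2 - 184*y + 16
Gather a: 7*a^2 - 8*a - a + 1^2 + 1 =7*a^2 - 9*a + 2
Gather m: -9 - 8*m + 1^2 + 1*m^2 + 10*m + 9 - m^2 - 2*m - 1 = 0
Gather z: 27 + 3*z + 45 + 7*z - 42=10*z + 30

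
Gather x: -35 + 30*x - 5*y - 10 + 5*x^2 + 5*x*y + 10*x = 5*x^2 + x*(5*y + 40) - 5*y - 45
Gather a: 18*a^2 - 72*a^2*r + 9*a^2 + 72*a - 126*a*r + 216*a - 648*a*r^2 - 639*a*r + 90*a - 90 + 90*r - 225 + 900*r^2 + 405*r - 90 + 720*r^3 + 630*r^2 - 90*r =a^2*(27 - 72*r) + a*(-648*r^2 - 765*r + 378) + 720*r^3 + 1530*r^2 + 405*r - 405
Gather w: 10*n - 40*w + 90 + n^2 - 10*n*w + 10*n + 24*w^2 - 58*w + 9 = n^2 + 20*n + 24*w^2 + w*(-10*n - 98) + 99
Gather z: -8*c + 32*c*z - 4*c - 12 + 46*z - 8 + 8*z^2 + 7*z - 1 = -12*c + 8*z^2 + z*(32*c + 53) - 21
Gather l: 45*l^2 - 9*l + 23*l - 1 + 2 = 45*l^2 + 14*l + 1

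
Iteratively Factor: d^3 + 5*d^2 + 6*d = (d + 2)*(d^2 + 3*d) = (d + 2)*(d + 3)*(d)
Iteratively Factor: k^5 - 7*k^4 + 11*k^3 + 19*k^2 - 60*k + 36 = (k - 1)*(k^4 - 6*k^3 + 5*k^2 + 24*k - 36) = (k - 3)*(k - 1)*(k^3 - 3*k^2 - 4*k + 12) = (k - 3)*(k - 1)*(k + 2)*(k^2 - 5*k + 6) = (k - 3)^2*(k - 1)*(k + 2)*(k - 2)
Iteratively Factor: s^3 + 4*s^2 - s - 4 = (s + 1)*(s^2 + 3*s - 4) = (s + 1)*(s + 4)*(s - 1)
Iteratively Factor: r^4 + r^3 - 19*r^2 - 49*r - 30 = (r - 5)*(r^3 + 6*r^2 + 11*r + 6) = (r - 5)*(r + 2)*(r^2 + 4*r + 3) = (r - 5)*(r + 2)*(r + 3)*(r + 1)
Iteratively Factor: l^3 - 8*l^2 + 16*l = (l - 4)*(l^2 - 4*l) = (l - 4)^2*(l)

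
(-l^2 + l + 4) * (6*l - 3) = -6*l^3 + 9*l^2 + 21*l - 12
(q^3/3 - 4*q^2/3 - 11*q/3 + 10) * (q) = q^4/3 - 4*q^3/3 - 11*q^2/3 + 10*q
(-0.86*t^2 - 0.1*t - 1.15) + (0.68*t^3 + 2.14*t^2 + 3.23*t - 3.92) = 0.68*t^3 + 1.28*t^2 + 3.13*t - 5.07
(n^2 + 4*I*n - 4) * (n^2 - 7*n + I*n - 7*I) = n^4 - 7*n^3 + 5*I*n^3 - 8*n^2 - 35*I*n^2 + 56*n - 4*I*n + 28*I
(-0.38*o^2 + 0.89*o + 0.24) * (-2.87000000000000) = 1.0906*o^2 - 2.5543*o - 0.6888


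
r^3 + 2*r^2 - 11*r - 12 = (r - 3)*(r + 1)*(r + 4)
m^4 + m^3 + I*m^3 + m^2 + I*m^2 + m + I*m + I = (m + 1)*(m - I)*(m + I)^2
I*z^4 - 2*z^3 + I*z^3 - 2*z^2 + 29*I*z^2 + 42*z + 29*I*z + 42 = (z - 3*I)*(z - 2*I)*(z + 7*I)*(I*z + I)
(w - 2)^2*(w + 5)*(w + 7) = w^4 + 8*w^3 - 9*w^2 - 92*w + 140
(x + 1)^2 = x^2 + 2*x + 1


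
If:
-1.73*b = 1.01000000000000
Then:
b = -0.58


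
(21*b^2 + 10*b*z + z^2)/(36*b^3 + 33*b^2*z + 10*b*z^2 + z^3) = (7*b + z)/(12*b^2 + 7*b*z + z^2)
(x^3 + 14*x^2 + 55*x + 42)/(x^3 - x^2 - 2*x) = (x^2 + 13*x + 42)/(x*(x - 2))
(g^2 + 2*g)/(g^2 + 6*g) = (g + 2)/(g + 6)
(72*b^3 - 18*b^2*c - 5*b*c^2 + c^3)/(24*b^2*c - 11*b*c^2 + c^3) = (24*b^2 + 2*b*c - c^2)/(c*(8*b - c))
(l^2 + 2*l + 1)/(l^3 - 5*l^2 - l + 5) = (l + 1)/(l^2 - 6*l + 5)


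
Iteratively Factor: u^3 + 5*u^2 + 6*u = (u)*(u^2 + 5*u + 6) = u*(u + 2)*(u + 3)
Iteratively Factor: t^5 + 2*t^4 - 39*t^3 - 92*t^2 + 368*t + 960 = (t + 4)*(t^4 - 2*t^3 - 31*t^2 + 32*t + 240) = (t - 5)*(t + 4)*(t^3 + 3*t^2 - 16*t - 48) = (t - 5)*(t + 4)^2*(t^2 - t - 12) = (t - 5)*(t + 3)*(t + 4)^2*(t - 4)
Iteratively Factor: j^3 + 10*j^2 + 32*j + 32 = (j + 4)*(j^2 + 6*j + 8) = (j + 2)*(j + 4)*(j + 4)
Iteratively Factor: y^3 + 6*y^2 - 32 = (y + 4)*(y^2 + 2*y - 8) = (y - 2)*(y + 4)*(y + 4)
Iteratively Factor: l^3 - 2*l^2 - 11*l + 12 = (l + 3)*(l^2 - 5*l + 4) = (l - 1)*(l + 3)*(l - 4)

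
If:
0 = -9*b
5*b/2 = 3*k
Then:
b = 0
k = 0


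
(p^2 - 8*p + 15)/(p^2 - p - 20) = (p - 3)/(p + 4)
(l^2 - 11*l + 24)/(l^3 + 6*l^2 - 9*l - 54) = (l - 8)/(l^2 + 9*l + 18)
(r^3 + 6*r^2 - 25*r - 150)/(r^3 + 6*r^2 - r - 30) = (r^2 + r - 30)/(r^2 + r - 6)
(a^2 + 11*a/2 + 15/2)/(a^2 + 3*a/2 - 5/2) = (a + 3)/(a - 1)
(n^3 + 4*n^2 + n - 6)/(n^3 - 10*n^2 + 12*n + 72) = (n^2 + 2*n - 3)/(n^2 - 12*n + 36)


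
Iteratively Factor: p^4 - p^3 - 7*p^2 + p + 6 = (p - 3)*(p^3 + 2*p^2 - p - 2) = (p - 3)*(p + 2)*(p^2 - 1) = (p - 3)*(p - 1)*(p + 2)*(p + 1)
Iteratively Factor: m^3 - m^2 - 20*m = (m)*(m^2 - m - 20) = m*(m + 4)*(m - 5)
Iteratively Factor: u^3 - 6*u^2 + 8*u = (u - 2)*(u^2 - 4*u) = (u - 4)*(u - 2)*(u)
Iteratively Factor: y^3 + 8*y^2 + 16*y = (y + 4)*(y^2 + 4*y) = (y + 4)^2*(y)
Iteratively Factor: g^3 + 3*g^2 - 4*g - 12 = (g + 2)*(g^2 + g - 6) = (g + 2)*(g + 3)*(g - 2)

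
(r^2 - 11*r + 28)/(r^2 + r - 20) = (r - 7)/(r + 5)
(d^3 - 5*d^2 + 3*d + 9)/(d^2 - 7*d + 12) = (d^2 - 2*d - 3)/(d - 4)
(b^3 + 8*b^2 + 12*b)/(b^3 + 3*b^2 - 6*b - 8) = b*(b^2 + 8*b + 12)/(b^3 + 3*b^2 - 6*b - 8)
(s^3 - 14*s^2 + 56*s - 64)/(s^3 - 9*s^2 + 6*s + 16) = (s - 4)/(s + 1)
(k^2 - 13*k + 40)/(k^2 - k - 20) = (k - 8)/(k + 4)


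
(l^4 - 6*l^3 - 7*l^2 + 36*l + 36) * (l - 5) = l^5 - 11*l^4 + 23*l^3 + 71*l^2 - 144*l - 180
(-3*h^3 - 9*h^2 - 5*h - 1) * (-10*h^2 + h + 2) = 30*h^5 + 87*h^4 + 35*h^3 - 13*h^2 - 11*h - 2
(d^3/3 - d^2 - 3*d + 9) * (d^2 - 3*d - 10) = d^5/3 - 2*d^4 - 10*d^3/3 + 28*d^2 + 3*d - 90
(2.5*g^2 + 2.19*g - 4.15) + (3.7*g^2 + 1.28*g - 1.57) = 6.2*g^2 + 3.47*g - 5.72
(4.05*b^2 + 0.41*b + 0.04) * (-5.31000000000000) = -21.5055*b^2 - 2.1771*b - 0.2124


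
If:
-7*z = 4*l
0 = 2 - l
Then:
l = 2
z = -8/7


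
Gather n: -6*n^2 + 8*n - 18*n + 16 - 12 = -6*n^2 - 10*n + 4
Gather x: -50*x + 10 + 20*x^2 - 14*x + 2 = 20*x^2 - 64*x + 12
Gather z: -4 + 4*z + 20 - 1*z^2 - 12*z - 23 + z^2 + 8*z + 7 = 0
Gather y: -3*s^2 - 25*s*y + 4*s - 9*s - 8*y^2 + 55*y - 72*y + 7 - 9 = -3*s^2 - 5*s - 8*y^2 + y*(-25*s - 17) - 2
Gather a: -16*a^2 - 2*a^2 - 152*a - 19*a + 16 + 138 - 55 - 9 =-18*a^2 - 171*a + 90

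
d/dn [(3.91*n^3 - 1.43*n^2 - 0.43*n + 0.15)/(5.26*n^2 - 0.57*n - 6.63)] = (20.5666*n^4 - 4.4574*n^3 - 74.693*n^2 + 17.3838*n + 2.9364)/(27.6676*n^4 - 5.9964*n^3 - 69.4227*n^2 + 7.5582*n + 43.9569)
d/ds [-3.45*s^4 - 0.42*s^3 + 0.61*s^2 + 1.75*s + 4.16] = -13.8*s^3 - 1.26*s^2 + 1.22*s + 1.75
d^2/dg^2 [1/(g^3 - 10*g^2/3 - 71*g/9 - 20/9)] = 18*(3*(10 - 9*g)*(-9*g^3 + 30*g^2 + 71*g + 20) - (-27*g^2 + 60*g + 71)^2)/(-9*g^3 + 30*g^2 + 71*g + 20)^3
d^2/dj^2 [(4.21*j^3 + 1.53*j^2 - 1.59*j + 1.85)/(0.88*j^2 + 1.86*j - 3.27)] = (1.4210854715202e-14*j^4 + 45.888024*j^3 - 118.624164*j^2 + 260.81883*j + 36.826518)/(0.681472*j^6 + 4.321152*j^5 + 1.53648*j^4 - 25.67916*j^3 - 5.70942000000001*j^2 + 59.666382*j - 34.965783)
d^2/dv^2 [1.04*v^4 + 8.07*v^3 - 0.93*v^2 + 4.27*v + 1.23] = 12.48*v^2 + 48.42*v - 1.86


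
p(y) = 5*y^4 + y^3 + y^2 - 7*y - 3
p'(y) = 20*y^3 + 3*y^2 + 2*y - 7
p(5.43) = 4495.37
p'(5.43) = 3294.37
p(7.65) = 17574.08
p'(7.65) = 9137.81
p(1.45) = 14.10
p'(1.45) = 63.18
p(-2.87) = 340.92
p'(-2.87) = -460.83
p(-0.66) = 2.72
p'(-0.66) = -12.76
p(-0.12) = -2.15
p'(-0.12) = -7.23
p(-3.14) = 483.94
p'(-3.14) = -602.88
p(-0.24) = -1.26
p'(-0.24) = -7.58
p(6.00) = 6687.00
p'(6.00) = 4433.00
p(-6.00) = 6339.00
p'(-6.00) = -4231.00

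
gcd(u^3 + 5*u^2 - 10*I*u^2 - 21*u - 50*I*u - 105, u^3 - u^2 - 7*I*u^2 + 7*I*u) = u - 7*I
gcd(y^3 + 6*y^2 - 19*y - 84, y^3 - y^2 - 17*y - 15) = y + 3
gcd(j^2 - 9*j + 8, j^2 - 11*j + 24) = j - 8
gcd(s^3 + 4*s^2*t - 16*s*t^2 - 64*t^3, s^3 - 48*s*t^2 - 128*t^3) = s^2 + 8*s*t + 16*t^2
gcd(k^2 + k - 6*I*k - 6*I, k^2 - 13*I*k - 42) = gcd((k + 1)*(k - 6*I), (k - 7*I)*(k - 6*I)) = k - 6*I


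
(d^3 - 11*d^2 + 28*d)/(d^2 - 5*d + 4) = d*(d - 7)/(d - 1)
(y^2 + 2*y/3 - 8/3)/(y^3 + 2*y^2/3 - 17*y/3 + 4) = (y + 2)/(y^2 + 2*y - 3)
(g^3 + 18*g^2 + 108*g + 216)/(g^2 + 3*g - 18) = (g^2 + 12*g + 36)/(g - 3)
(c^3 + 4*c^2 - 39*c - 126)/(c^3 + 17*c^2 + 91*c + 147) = (c - 6)/(c + 7)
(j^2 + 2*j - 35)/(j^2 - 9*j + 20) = (j + 7)/(j - 4)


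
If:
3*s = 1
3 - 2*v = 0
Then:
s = 1/3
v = 3/2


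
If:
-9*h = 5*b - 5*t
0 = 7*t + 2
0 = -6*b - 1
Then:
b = -1/6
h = -25/378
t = -2/7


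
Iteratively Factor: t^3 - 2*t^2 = (t)*(t^2 - 2*t) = t^2*(t - 2)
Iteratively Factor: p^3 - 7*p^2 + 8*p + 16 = (p + 1)*(p^2 - 8*p + 16) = (p - 4)*(p + 1)*(p - 4)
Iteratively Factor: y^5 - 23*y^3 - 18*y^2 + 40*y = (y - 5)*(y^4 + 5*y^3 + 2*y^2 - 8*y) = (y - 5)*(y - 1)*(y^3 + 6*y^2 + 8*y) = (y - 5)*(y - 1)*(y + 2)*(y^2 + 4*y) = (y - 5)*(y - 1)*(y + 2)*(y + 4)*(y)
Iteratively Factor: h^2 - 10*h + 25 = (h - 5)*(h - 5)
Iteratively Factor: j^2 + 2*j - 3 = (j - 1)*(j + 3)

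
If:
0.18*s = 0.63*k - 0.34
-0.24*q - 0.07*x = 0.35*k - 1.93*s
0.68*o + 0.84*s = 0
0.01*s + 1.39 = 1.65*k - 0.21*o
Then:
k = 0.74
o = -0.86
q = 4.49689181195651 - 0.291666666666667*x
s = 0.69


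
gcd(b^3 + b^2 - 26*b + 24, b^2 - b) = b - 1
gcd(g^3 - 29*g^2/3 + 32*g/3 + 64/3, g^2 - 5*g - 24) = g - 8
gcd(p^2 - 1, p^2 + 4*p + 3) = p + 1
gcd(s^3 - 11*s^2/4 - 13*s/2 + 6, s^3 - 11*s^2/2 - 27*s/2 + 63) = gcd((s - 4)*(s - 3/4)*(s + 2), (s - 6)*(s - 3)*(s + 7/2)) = 1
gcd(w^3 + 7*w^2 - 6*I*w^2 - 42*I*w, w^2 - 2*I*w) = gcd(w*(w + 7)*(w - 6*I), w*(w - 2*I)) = w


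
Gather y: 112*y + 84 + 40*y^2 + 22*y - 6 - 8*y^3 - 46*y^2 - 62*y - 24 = -8*y^3 - 6*y^2 + 72*y + 54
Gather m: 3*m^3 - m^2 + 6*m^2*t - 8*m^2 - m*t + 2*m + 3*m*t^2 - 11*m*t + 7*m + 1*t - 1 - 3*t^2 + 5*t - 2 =3*m^3 + m^2*(6*t - 9) + m*(3*t^2 - 12*t + 9) - 3*t^2 + 6*t - 3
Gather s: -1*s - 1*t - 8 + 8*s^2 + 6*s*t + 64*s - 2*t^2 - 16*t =8*s^2 + s*(6*t + 63) - 2*t^2 - 17*t - 8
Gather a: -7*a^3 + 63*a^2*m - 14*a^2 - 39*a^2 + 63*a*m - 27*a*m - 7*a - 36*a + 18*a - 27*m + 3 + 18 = -7*a^3 + a^2*(63*m - 53) + a*(36*m - 25) - 27*m + 21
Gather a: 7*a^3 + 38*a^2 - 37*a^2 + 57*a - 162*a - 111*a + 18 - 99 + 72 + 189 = 7*a^3 + a^2 - 216*a + 180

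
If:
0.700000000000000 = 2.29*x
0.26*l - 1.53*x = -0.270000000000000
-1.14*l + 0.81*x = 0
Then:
No Solution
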